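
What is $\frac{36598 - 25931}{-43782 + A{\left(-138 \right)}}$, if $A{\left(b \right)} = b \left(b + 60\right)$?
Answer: $- \frac{10667}{33018} \approx -0.32307$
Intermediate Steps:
$A{\left(b \right)} = b \left(60 + b\right)$
$\frac{36598 - 25931}{-43782 + A{\left(-138 \right)}} = \frac{36598 - 25931}{-43782 - 138 \left(60 - 138\right)} = \frac{10667}{-43782 - -10764} = \frac{10667}{-43782 + 10764} = \frac{10667}{-33018} = 10667 \left(- \frac{1}{33018}\right) = - \frac{10667}{33018}$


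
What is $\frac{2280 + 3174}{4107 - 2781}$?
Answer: $\frac{909}{221} \approx 4.1131$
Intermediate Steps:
$\frac{2280 + 3174}{4107 - 2781} = \frac{5454}{1326} = 5454 \cdot \frac{1}{1326} = \frac{909}{221}$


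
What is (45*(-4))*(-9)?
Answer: 1620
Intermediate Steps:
(45*(-4))*(-9) = -180*(-9) = 1620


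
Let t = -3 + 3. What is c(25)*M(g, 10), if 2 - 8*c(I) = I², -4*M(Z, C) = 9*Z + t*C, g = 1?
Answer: 5607/32 ≈ 175.22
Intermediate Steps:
t = 0
M(Z, C) = -9*Z/4 (M(Z, C) = -(9*Z + 0*C)/4 = -(9*Z + 0)/4 = -9*Z/4)
c(I) = ¼ - I²/8
c(25)*M(g, 10) = (¼ - ⅛*25²)*(-9/4*1) = (¼ - ⅛*625)*(-9/4) = (¼ - 625/8)*(-9/4) = -623/8*(-9/4) = 5607/32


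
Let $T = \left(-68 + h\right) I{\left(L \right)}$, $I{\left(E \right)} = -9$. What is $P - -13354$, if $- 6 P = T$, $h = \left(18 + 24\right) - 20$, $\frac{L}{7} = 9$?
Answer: $13285$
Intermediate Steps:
$L = 63$ ($L = 7 \cdot 9 = 63$)
$h = 22$ ($h = 42 - 20 = 22$)
$T = 414$ ($T = \left(-68 + 22\right) \left(-9\right) = \left(-46\right) \left(-9\right) = 414$)
$P = -69$ ($P = \left(- \frac{1}{6}\right) 414 = -69$)
$P - -13354 = -69 - -13354 = -69 + 13354 = 13285$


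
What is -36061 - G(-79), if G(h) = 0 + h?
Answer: -35982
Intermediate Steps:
G(h) = h
-36061 - G(-79) = -36061 - 1*(-79) = -36061 + 79 = -35982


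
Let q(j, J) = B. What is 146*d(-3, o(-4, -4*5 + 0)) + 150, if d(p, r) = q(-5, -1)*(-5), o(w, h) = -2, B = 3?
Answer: -2040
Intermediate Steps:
q(j, J) = 3
d(p, r) = -15 (d(p, r) = 3*(-5) = -15)
146*d(-3, o(-4, -4*5 + 0)) + 150 = 146*(-15) + 150 = -2190 + 150 = -2040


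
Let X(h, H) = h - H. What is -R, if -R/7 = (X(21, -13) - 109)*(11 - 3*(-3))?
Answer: -10500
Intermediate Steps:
R = 10500 (R = -7*((21 - 1*(-13)) - 109)*(11 - 3*(-3)) = -7*((21 + 13) - 109)*(11 + 9) = -7*(34 - 109)*20 = -(-525)*20 = -7*(-1500) = 10500)
-R = -1*10500 = -10500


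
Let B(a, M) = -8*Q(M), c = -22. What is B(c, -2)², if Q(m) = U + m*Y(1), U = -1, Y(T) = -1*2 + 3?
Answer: 576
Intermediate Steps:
Y(T) = 1 (Y(T) = -2 + 3 = 1)
Q(m) = -1 + m (Q(m) = -1 + m*1 = -1 + m)
B(a, M) = 8 - 8*M (B(a, M) = -8*(-1 + M) = 8 - 8*M)
B(c, -2)² = (8 - 8*(-2))² = (8 + 16)² = 24² = 576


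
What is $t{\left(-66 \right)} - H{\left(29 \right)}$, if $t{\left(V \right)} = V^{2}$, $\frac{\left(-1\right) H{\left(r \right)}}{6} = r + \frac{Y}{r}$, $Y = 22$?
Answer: $\frac{131502}{29} \approx 4534.6$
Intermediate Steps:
$H{\left(r \right)} = - \frac{132}{r} - 6 r$ ($H{\left(r \right)} = - 6 \left(r + \frac{22}{r}\right) = - \frac{132}{r} - 6 r$)
$t{\left(-66 \right)} - H{\left(29 \right)} = \left(-66\right)^{2} - \left(- \frac{132}{29} - 174\right) = 4356 - \left(\left(-132\right) \frac{1}{29} - 174\right) = 4356 - \left(- \frac{132}{29} - 174\right) = 4356 - - \frac{5178}{29} = 4356 + \frac{5178}{29} = \frac{131502}{29}$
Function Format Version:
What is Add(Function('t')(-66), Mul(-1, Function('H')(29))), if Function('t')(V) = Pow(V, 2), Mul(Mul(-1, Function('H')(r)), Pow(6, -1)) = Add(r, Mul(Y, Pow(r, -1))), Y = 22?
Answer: Rational(131502, 29) ≈ 4534.6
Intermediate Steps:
Function('H')(r) = Add(Mul(-132, Pow(r, -1)), Mul(-6, r)) (Function('H')(r) = Mul(-6, Add(r, Mul(22, Pow(r, -1)))) = Add(Mul(-132, Pow(r, -1)), Mul(-6, r)))
Add(Function('t')(-66), Mul(-1, Function('H')(29))) = Add(Pow(-66, 2), Mul(-1, Add(Mul(-132, Pow(29, -1)), Mul(-6, 29)))) = Add(4356, Mul(-1, Add(Mul(-132, Rational(1, 29)), -174))) = Add(4356, Mul(-1, Add(Rational(-132, 29), -174))) = Add(4356, Mul(-1, Rational(-5178, 29))) = Add(4356, Rational(5178, 29)) = Rational(131502, 29)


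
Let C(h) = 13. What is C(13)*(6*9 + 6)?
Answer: 780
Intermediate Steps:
C(13)*(6*9 + 6) = 13*(6*9 + 6) = 13*(54 + 6) = 13*60 = 780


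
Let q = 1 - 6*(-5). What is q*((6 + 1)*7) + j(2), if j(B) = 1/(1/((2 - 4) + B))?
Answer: 1519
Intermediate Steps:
j(B) = -2 + B (j(B) = 1/(1/(-2 + B)) = -2 + B)
q = 31 (q = 1 + 30 = 31)
q*((6 + 1)*7) + j(2) = 31*((6 + 1)*7) + (-2 + 2) = 31*(7*7) + 0 = 31*49 + 0 = 1519 + 0 = 1519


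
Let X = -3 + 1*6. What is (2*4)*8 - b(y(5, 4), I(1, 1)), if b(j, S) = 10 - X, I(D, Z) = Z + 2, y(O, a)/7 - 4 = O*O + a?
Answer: 57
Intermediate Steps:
y(O, a) = 28 + 7*a + 7*O² (y(O, a) = 28 + 7*(O*O + a) = 28 + 7*(O² + a) = 28 + 7*(a + O²) = 28 + (7*a + 7*O²) = 28 + 7*a + 7*O²)
X = 3 (X = -3 + 6 = 3)
I(D, Z) = 2 + Z
b(j, S) = 7 (b(j, S) = 10 - 1*3 = 10 - 3 = 7)
(2*4)*8 - b(y(5, 4), I(1, 1)) = (2*4)*8 - 1*7 = 8*8 - 7 = 64 - 7 = 57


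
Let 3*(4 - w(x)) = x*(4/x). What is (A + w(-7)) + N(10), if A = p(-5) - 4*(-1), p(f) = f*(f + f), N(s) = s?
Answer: 200/3 ≈ 66.667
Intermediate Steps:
w(x) = 8/3 (w(x) = 4 - x*4/x/3 = 4 - ⅓*4 = 4 - 4/3 = 8/3)
p(f) = 2*f² (p(f) = f*(2*f) = 2*f²)
A = 54 (A = 2*(-5)² - 4*(-1) = 2*25 + 4 = 50 + 4 = 54)
(A + w(-7)) + N(10) = (54 + 8/3) + 10 = 170/3 + 10 = 200/3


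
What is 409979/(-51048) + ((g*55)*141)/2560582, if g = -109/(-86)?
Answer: -22559586572437/2810320683624 ≈ -8.0274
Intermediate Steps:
g = 109/86 (g = -109*(-1/86) = 109/86 ≈ 1.2674)
409979/(-51048) + ((g*55)*141)/2560582 = 409979/(-51048) + (((109/86)*55)*141)/2560582 = 409979*(-1/51048) + ((5995/86)*141)*(1/2560582) = -409979/51048 + (845295/86)*(1/2560582) = -409979/51048 + 845295/220210052 = -22559586572437/2810320683624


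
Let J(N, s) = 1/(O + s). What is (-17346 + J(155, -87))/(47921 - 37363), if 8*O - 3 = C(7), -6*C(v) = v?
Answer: -36123069/21987035 ≈ -1.6429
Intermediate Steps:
C(v) = -v/6
O = 11/48 (O = 3/8 + (-1/6*7)/8 = 3/8 + (1/8)*(-7/6) = 3/8 - 7/48 = 11/48 ≈ 0.22917)
J(N, s) = 1/(11/48 + s)
(-17346 + J(155, -87))/(47921 - 37363) = (-17346 + 48/(11 + 48*(-87)))/(47921 - 37363) = (-17346 + 48/(11 - 4176))/10558 = (-17346 + 48/(-4165))*(1/10558) = (-17346 + 48*(-1/4165))*(1/10558) = (-17346 - 48/4165)*(1/10558) = -72246138/4165*1/10558 = -36123069/21987035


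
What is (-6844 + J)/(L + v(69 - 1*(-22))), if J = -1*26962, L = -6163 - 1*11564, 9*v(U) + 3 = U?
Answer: 304254/159455 ≈ 1.9081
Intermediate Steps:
v(U) = -⅓ + U/9
L = -17727 (L = -6163 - 11564 = -17727)
J = -26962
(-6844 + J)/(L + v(69 - 1*(-22))) = (-6844 - 26962)/(-17727 + (-⅓ + (69 - 1*(-22))/9)) = -33806/(-17727 + (-⅓ + (69 + 22)/9)) = -33806/(-17727 + (-⅓ + (⅑)*91)) = -33806/(-17727 + (-⅓ + 91/9)) = -33806/(-17727 + 88/9) = -33806/(-159455/9) = -33806*(-9/159455) = 304254/159455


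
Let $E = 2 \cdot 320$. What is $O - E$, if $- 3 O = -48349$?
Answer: $\frac{46429}{3} \approx 15476.0$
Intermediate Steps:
$O = \frac{48349}{3}$ ($O = \left(- \frac{1}{3}\right) \left(-48349\right) = \frac{48349}{3} \approx 16116.0$)
$E = 640$
$O - E = \frac{48349}{3} - 640 = \frac{46429}{3}$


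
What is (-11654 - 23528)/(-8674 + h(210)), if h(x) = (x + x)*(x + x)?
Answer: -17591/83863 ≈ -0.20976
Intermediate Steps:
h(x) = 4*x² (h(x) = (2*x)*(2*x) = 4*x²)
(-11654 - 23528)/(-8674 + h(210)) = (-11654 - 23528)/(-8674 + 4*210²) = -35182/(-8674 + 4*44100) = -35182/(-8674 + 176400) = -35182/167726 = -35182*1/167726 = -17591/83863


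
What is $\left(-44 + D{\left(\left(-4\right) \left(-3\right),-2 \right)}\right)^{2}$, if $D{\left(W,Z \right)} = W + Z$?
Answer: $1156$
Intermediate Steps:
$\left(-44 + D{\left(\left(-4\right) \left(-3\right),-2 \right)}\right)^{2} = \left(-44 - -10\right)^{2} = \left(-44 + \left(12 - 2\right)\right)^{2} = \left(-44 + 10\right)^{2} = \left(-34\right)^{2} = 1156$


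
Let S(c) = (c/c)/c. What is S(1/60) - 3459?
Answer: -3399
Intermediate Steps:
S(c) = 1/c
S(1/60) - 3459 = 1/(1/60) - 3459 = 60 - 3459 = -3399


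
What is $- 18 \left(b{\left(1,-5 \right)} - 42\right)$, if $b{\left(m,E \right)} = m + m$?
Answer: $720$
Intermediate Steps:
$b{\left(m,E \right)} = 2 m$
$- 18 \left(b{\left(1,-5 \right)} - 42\right) = - 18 \left(2 \cdot 1 - 42\right) = - 18 \left(2 - 42\right) = \left(-18\right) \left(-40\right) = 720$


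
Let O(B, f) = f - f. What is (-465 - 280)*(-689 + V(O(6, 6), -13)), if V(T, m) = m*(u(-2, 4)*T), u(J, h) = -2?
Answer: 513305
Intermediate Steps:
O(B, f) = 0
V(T, m) = -2*T*m (V(T, m) = m*(-2*T) = -2*T*m)
(-465 - 280)*(-689 + V(O(6, 6), -13)) = (-465 - 280)*(-689 - 2*0*(-13)) = -745*(-689 + 0) = -745*(-689) = 513305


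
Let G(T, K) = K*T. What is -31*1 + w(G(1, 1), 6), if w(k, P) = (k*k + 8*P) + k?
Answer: 19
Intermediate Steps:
w(k, P) = k + k**2 + 8*P (w(k, P) = (k**2 + 8*P) + k = k + k**2 + 8*P)
-31*1 + w(G(1, 1), 6) = -31*1 + (1*1 + (1*1)**2 + 8*6) = -31 + (1 + 1**2 + 48) = -31 + (1 + 1 + 48) = -31 + 50 = 19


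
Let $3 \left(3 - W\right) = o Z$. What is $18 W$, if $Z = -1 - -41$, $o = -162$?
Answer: $38934$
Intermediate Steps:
$Z = 40$ ($Z = -1 + 41 = 40$)
$W = 2163$ ($W = 3 - \frac{\left(-162\right) 40}{3} = 3 - -2160 = 3 + 2160 = 2163$)
$18 W = 18 \cdot 2163 = 38934$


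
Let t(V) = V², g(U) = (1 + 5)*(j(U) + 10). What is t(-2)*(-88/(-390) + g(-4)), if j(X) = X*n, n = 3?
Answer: -9184/195 ≈ -47.097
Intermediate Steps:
j(X) = 3*X (j(X) = X*3 = 3*X)
g(U) = 60 + 18*U (g(U) = (1 + 5)*(3*U + 10) = 6*(10 + 3*U) = 60 + 18*U)
t(-2)*(-88/(-390) + g(-4)) = (-2)²*(-88/(-390) + (60 + 18*(-4))) = 4*(-88*(-1)/390 + (60 - 72)) = 4*(-1*(-44/195) - 12) = 4*(44/195 - 12) = 4*(-2296/195) = -9184/195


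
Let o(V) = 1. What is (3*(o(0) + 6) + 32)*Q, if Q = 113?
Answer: 5989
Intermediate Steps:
(3*(o(0) + 6) + 32)*Q = (3*(1 + 6) + 32)*113 = (3*7 + 32)*113 = (21 + 32)*113 = 53*113 = 5989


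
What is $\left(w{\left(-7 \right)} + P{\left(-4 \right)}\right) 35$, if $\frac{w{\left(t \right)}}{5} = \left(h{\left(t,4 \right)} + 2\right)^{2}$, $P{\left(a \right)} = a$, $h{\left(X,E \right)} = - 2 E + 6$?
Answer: $-140$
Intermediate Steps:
$h{\left(X,E \right)} = 6 - 2 E$
$w{\left(t \right)} = 0$ ($w{\left(t \right)} = 5 \left(\left(6 - 8\right) + 2\right)^{2} = 5 \left(-2 + 2\right)^{2} = 5 \cdot 0^{2} = 5 \cdot 0 = 0$)
$\left(w{\left(-7 \right)} + P{\left(-4 \right)}\right) 35 = \left(0 - 4\right) 35 = \left(-4\right) 35 = -140$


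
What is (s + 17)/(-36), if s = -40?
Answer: 23/36 ≈ 0.63889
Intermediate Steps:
(s + 17)/(-36) = (-40 + 17)/(-36) = -1/36*(-23) = 23/36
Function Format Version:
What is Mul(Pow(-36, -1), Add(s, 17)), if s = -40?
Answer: Rational(23, 36) ≈ 0.63889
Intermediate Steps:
Mul(Pow(-36, -1), Add(s, 17)) = Mul(Pow(-36, -1), Add(-40, 17)) = Mul(Rational(-1, 36), -23) = Rational(23, 36)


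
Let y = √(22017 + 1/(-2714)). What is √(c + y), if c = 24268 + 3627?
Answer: √(205468879420 + 2714*√162172727818)/2714 ≈ 167.46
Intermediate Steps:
c = 27895
y = √162172727818/2714 (y = √(22017 - 1/2714) = √(59754137/2714) = √162172727818/2714 ≈ 148.38)
√(c + y) = √(27895 + √162172727818/2714)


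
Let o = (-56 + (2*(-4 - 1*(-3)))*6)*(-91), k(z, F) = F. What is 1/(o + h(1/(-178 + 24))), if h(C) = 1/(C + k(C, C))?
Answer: 1/6111 ≈ 0.00016364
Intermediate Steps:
h(C) = 1/(2*C) (h(C) = 1/(C + C) = 1/(2*C))
o = 6188 (o = (-56 + (2*(-4 + 3))*6)*(-91) = (-56 + (2*(-1))*6)*(-91) = (-56 - 2*6)*(-91) = (-56 - 12)*(-91) = -68*(-91) = 6188)
1/(o + h(1/(-178 + 24))) = 1/(6188 + 1/(2*(1/(-178 + 24)))) = 1/(6188 + 1/(2*(1/(-154)))) = 1/(6188 + 1/(2*(-1/154))) = 1/(6188 + (½)*(-154)) = 1/(6188 - 77) = 1/6111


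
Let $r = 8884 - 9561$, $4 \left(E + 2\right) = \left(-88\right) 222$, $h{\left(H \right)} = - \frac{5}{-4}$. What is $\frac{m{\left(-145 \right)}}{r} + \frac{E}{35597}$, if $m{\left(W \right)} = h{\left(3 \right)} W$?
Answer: $\frac{12576537}{96396676} \approx 0.13047$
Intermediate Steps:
$h{\left(H \right)} = \frac{5}{4}$ ($h{\left(H \right)} = \left(-5\right) \left(- \frac{1}{4}\right) = \frac{5}{4}$)
$E = -4886$ ($E = -2 + \frac{\left(-88\right) 222}{4} = -2 + \frac{1}{4} \left(-19536\right) = -2 - 4884 = -4886$)
$m{\left(W \right)} = \frac{5 W}{4}$
$r = -677$ ($r = 8884 - 9561 = -677$)
$\frac{m{\left(-145 \right)}}{r} + \frac{E}{35597} = \frac{\frac{5}{4} \left(-145\right)}{-677} - \frac{4886}{35597} = \left(- \frac{725}{4}\right) \left(- \frac{1}{677}\right) - \frac{4886}{35597} = \frac{725}{2708} - \frac{4886}{35597} = \frac{12576537}{96396676}$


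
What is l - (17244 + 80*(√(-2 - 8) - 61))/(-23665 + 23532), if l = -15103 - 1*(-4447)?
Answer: -1404884/133 + 80*I*√10/133 ≈ -10563.0 + 1.9021*I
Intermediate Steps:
l = -10656 (l = -15103 + 4447 = -10656)
l - (17244 + 80*(√(-2 - 8) - 61))/(-23665 + 23532) = -10656 - (17244 + 80*(√(-2 - 8) - 61))/(-23665 + 23532) = -10656 - (17244 + 80*(√(-10) - 61))/(-133) = -10656 - (17244 + 80*(I*√10 - 61))*(-1)/133 = -10656 - (17244 + 80*(-61 + I*√10))*(-1)/133 = -10656 - (17244 + (-4880 + 80*I*√10))*(-1)/133 = -10656 - (12364 + 80*I*√10)*(-1)/133 = -10656 - (-12364/133 - 80*I*√10/133) = -10656 + (12364/133 + 80*I*√10/133) = -1404884/133 + 80*I*√10/133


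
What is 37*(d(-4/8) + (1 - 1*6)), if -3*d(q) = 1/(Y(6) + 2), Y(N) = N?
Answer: -4477/24 ≈ -186.54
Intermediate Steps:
d(q) = -1/24 (d(q) = -1/(3*(6 + 2)) = -⅓/8 = -⅓*⅛ = -1/24)
37*(d(-4/8) + (1 - 1*6)) = 37*(-1/24 + (1 - 1*6)) = 37*(-1/24 + (1 - 6)) = 37*(-1/24 - 5) = 37*(-121/24) = -4477/24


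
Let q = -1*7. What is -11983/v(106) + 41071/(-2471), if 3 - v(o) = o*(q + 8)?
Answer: 25379680/254513 ≈ 99.719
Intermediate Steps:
q = -7
v(o) = 3 - o (v(o) = 3 - o*(-7 + 8) = 3 - o)
-11983/v(106) + 41071/(-2471) = -11983/(3 - 1*106) + 41071/(-2471) = -11983/(3 - 106) + 41071*(-1/2471) = -11983/(-103) - 41071/2471 = -11983*(-1/103) - 41071/2471 = 11983/103 - 41071/2471 = 25379680/254513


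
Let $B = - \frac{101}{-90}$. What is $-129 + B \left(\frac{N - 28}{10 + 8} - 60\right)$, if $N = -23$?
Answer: $- \frac{107737}{540} \approx -199.51$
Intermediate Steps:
$B = \frac{101}{90}$ ($B = \left(-101\right) \left(- \frac{1}{90}\right) = \frac{101}{90} \approx 1.1222$)
$-129 + B \left(\frac{N - 28}{10 + 8} - 60\right) = -129 + \frac{101 \left(\frac{-23 - 28}{10 + 8} - 60\right)}{90} = -129 + \frac{101 \left(- \frac{51}{18} - 60\right)}{90} = -129 + \frac{101 \left(\left(-51\right) \frac{1}{18} - 60\right)}{90} = -129 + \frac{101 \left(- \frac{17}{6} - 60\right)}{90} = -129 + \frac{101}{90} \left(- \frac{377}{6}\right) = -129 - \frac{38077}{540} = - \frac{107737}{540}$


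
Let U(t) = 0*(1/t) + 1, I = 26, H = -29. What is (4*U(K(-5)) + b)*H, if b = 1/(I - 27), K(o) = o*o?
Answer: -87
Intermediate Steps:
K(o) = o**2
U(t) = 1 (U(t) = 0/t + 1 = 0 + 1 = 1)
b = -1 (b = 1/(26 - 27) = 1/(-1) = -1)
(4*U(K(-5)) + b)*H = (4*1 - 1)*(-29) = (4 - 1)*(-29) = 3*(-29) = -87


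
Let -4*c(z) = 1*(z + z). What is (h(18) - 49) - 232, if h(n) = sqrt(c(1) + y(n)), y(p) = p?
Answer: -281 + sqrt(70)/2 ≈ -276.82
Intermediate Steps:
c(z) = -z/2 (c(z) = -(z + z)/4 = -2*z/4 = -z/2)
h(n) = sqrt(-1/2 + n) (h(n) = sqrt(-1/2*1 + n) = sqrt(-1/2 + n))
(h(18) - 49) - 232 = (sqrt(-2 + 4*18)/2 - 49) - 232 = (sqrt(-2 + 72)/2 - 49) - 232 = (sqrt(70)/2 - 49) - 232 = (-49 + sqrt(70)/2) - 232 = -281 + sqrt(70)/2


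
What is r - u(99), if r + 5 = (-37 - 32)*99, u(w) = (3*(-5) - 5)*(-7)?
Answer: -6976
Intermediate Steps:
u(w) = 140 (u(w) = (-15 - 5)*(-7) = -20*(-7) = 140)
r = -6836 (r = -5 + (-37 - 32)*99 = -5 - 69*99 = -5 - 6831 = -6836)
r - u(99) = -6836 - 1*140 = -6836 - 140 = -6976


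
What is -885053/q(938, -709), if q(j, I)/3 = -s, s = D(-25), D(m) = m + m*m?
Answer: 885053/1800 ≈ 491.70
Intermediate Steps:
D(m) = m + m²
s = 600 (s = -25*(1 - 25) = -25*(-24) = 600)
q(j, I) = -1800 (q(j, I) = 3*(-1*600) = 3*(-600) = -1800)
-885053/q(938, -709) = -885053/(-1800) = -885053*(-1/1800) = 885053/1800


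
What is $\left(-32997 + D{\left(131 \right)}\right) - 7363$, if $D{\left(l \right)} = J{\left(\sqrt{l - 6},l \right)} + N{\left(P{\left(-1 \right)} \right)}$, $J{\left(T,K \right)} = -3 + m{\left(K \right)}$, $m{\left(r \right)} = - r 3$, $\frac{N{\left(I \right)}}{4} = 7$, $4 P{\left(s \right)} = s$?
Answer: $-40728$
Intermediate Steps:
$P{\left(s \right)} = \frac{s}{4}$
$N{\left(I \right)} = 28$ ($N{\left(I \right)} = 4 \cdot 7 = 28$)
$m{\left(r \right)} = - 3 r$
$J{\left(T,K \right)} = -3 - 3 K$
$D{\left(l \right)} = 25 - 3 l$ ($D{\left(l \right)} = \left(-3 - 3 l\right) + 28 = 25 - 3 l$)
$\left(-32997 + D{\left(131 \right)}\right) - 7363 = \left(-32997 + \left(25 - 393\right)\right) - 7363 = \left(-32997 - 368\right) - 7363 = -33365 - 7363 = -40728$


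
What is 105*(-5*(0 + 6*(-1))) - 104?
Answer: 3046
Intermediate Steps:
105*(-5*(0 + 6*(-1))) - 104 = 105*(-5*(0 - 6)) - 104 = 105*(-5*(-6)) - 104 = 105*30 - 104 = 3150 - 104 = 3046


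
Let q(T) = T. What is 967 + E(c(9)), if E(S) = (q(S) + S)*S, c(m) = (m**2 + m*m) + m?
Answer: 59449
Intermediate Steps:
c(m) = m + 2*m**2 (c(m) = (m**2 + m**2) + m = 2*m**2 + m = m + 2*m**2)
E(S) = 2*S**2 (E(S) = (S + S)*S = (2*S)*S = 2*S**2)
967 + E(c(9)) = 967 + 2*(9*(1 + 2*9))**2 = 967 + 2*(9*(1 + 18))**2 = 967 + 2*(9*19)**2 = 967 + 2*171**2 = 967 + 2*29241 = 967 + 58482 = 59449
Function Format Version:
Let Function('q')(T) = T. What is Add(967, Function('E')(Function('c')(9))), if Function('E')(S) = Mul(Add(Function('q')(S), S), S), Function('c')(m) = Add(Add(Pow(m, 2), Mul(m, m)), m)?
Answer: 59449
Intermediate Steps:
Function('c')(m) = Add(m, Mul(2, Pow(m, 2))) (Function('c')(m) = Add(Add(Pow(m, 2), Pow(m, 2)), m) = Add(Mul(2, Pow(m, 2)), m) = Add(m, Mul(2, Pow(m, 2))))
Function('E')(S) = Mul(2, Pow(S, 2)) (Function('E')(S) = Mul(Add(S, S), S) = Mul(Mul(2, S), S) = Mul(2, Pow(S, 2)))
Add(967, Function('E')(Function('c')(9))) = Add(967, Mul(2, Pow(Mul(9, Add(1, Mul(2, 9))), 2))) = Add(967, Mul(2, Pow(Mul(9, Add(1, 18)), 2))) = Add(967, Mul(2, Pow(Mul(9, 19), 2))) = Add(967, Mul(2, Pow(171, 2))) = Add(967, Mul(2, 29241)) = Add(967, 58482) = 59449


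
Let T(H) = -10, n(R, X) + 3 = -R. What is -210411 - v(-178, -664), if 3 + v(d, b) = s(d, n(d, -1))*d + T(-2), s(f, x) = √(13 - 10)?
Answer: -210398 + 178*√3 ≈ -2.1009e+5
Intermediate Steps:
n(R, X) = -3 - R
s(f, x) = √3
v(d, b) = -13 + d*√3 (v(d, b) = -3 + (√3*d - 10) = -3 + (d*√3 - 10) = -3 + (-10 + d*√3) = -13 + d*√3)
-210411 - v(-178, -664) = -210411 - (-13 - 178*√3) = -210411 + (13 + 178*√3) = -210398 + 178*√3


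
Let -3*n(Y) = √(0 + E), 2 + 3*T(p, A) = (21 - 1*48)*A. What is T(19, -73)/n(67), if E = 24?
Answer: -1969*√6/12 ≈ -401.92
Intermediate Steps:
T(p, A) = -⅔ - 9*A (T(p, A) = -⅔ + ((21 - 1*48)*A)/3 = -⅔ + ((21 - 48)*A)/3 = -⅔ + (-27*A)/3 = -⅔ - 9*A)
n(Y) = -2*√6/3 (n(Y) = -√(0 + 24)/3 = -2*√6/3)
T(19, -73)/n(67) = (-⅔ - 9*(-73))/((-2*√6/3)) = (-⅔ + 657)*(-√6/4) = 1969*(-√6/4)/3 = -1969*√6/12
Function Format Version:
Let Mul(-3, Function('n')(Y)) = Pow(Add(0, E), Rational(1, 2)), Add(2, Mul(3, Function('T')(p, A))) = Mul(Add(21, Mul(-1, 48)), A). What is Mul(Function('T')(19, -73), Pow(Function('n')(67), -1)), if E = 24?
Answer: Mul(Rational(-1969, 12), Pow(6, Rational(1, 2))) ≈ -401.92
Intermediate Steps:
Function('T')(p, A) = Add(Rational(-2, 3), Mul(-9, A)) (Function('T')(p, A) = Add(Rational(-2, 3), Mul(Rational(1, 3), Mul(Add(21, Mul(-1, 48)), A))) = Add(Rational(-2, 3), Mul(Rational(1, 3), Mul(Add(21, -48), A))) = Add(Rational(-2, 3), Mul(Rational(1, 3), Mul(-27, A))) = Add(Rational(-2, 3), Mul(-9, A)))
Function('n')(Y) = Mul(Rational(-2, 3), Pow(6, Rational(1, 2))) (Function('n')(Y) = Mul(Rational(-1, 3), Pow(Add(0, 24), Rational(1, 2))) = Mul(Rational(-1, 3), Pow(24, Rational(1, 2))) = Mul(Rational(-1, 3), Mul(2, Pow(6, Rational(1, 2)))) = Mul(Rational(-2, 3), Pow(6, Rational(1, 2))))
Mul(Function('T')(19, -73), Pow(Function('n')(67), -1)) = Mul(Add(Rational(-2, 3), Mul(-9, -73)), Pow(Mul(Rational(-2, 3), Pow(6, Rational(1, 2))), -1)) = Mul(Add(Rational(-2, 3), 657), Mul(Rational(-1, 4), Pow(6, Rational(1, 2)))) = Mul(Rational(1969, 3), Mul(Rational(-1, 4), Pow(6, Rational(1, 2)))) = Mul(Rational(-1969, 12), Pow(6, Rational(1, 2)))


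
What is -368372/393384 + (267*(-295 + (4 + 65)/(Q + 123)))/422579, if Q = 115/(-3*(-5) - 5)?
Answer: -339153162101/302144830158 ≈ -1.1225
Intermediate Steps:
Q = 23/2 (Q = 115/(15 - 5) = 115/10 = 115*(⅒) = 23/2 ≈ 11.500)
-368372/393384 + (267*(-295 + (4 + 65)/(Q + 123)))/422579 = -368372/393384 + (267*(-295 + (4 + 65)/(23/2 + 123)))/422579 = -368372*1/393384 + (267*(-295 + 69/(269/2)))*(1/422579) = -2489/2658 + (267*(-295 + 69*(2/269)))*(1/422579) = -2489/2658 + (267*(-295 + 138/269))*(1/422579) = -2489/2658 + (267*(-79217/269))*(1/422579) = -2489/2658 - 21150939/269*1/422579 = -2489/2658 - 21150939/113673751 = -339153162101/302144830158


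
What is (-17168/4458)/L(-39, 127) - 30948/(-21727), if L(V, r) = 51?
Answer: 3331633124/2469903633 ≈ 1.3489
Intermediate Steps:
(-17168/4458)/L(-39, 127) - 30948/(-21727) = -17168/4458/51 - 30948/(-21727) = -17168*1/4458*(1/51) - 30948*(-1/21727) = -8584/2229*1/51 + 30948/21727 = -8584/113679 + 30948/21727 = 3331633124/2469903633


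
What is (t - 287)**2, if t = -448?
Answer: 540225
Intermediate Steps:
(t - 287)**2 = (-448 - 287)**2 = (-735)**2 = 540225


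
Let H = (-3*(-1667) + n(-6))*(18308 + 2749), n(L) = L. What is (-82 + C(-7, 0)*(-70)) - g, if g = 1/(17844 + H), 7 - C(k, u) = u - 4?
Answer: -89628320269/105197559 ≈ -852.00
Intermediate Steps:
C(k, u) = 11 - u (C(k, u) = 7 - (u - 4) = 7 - (-4 + u) = 7 + (4 - u) = 11 - u)
H = 105179715 (H = (-3*(-1667) - 6)*(18308 + 2749) = (5001 - 6)*21057 = 4995*21057 = 105179715)
g = 1/105197559 (g = 1/(17844 + 105179715) = 1/105197559 ≈ 9.5059e-9)
(-82 + C(-7, 0)*(-70)) - g = (-82 + (11 - 1*0)*(-70)) - 1*1/105197559 = (-82 + (11 + 0)*(-70)) - 1/105197559 = (-82 + 11*(-70)) - 1/105197559 = (-82 - 770) - 1/105197559 = -852 - 1/105197559 = -89628320269/105197559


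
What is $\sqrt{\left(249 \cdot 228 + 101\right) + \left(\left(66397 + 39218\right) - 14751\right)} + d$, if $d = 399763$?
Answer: $399763 + \sqrt{147737} \approx 4.0015 \cdot 10^{5}$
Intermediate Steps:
$\sqrt{\left(249 \cdot 228 + 101\right) + \left(\left(66397 + 39218\right) - 14751\right)} + d = \sqrt{\left(249 \cdot 228 + 101\right) + \left(\left(66397 + 39218\right) - 14751\right)} + 399763 = \sqrt{\left(56772 + 101\right) + \left(105615 - 14751\right)} + 399763 = \sqrt{56873 + 90864} + 399763 = \sqrt{147737} + 399763 = 399763 + \sqrt{147737}$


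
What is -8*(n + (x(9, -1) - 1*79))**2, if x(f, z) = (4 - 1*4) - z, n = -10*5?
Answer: -131072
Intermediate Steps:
n = -50
x(f, z) = -z (x(f, z) = (4 - 4) - z = 0 - z = -z)
-8*(n + (x(9, -1) - 1*79))**2 = -8*(-50 + (-1*(-1) - 1*79))**2 = -8*(-50 + (1 - 79))**2 = -8*(-50 - 78)**2 = -8*(-128)**2 = -8*16384 = -131072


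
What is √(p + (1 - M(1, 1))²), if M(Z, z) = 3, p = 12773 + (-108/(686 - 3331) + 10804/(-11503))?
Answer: √22357141579223585/1322845 ≈ 113.03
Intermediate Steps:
p = 388596746999/30425435 (p = 12773 + (-108/(-2645) + 10804*(-1/11503)) = 12773 + (-108*(-1/2645) - 10804/11503) = 12773 + (108/2645 - 10804/11503) = 12773 - 27334256/30425435 = 388596746999/30425435 ≈ 12772.)
√(p + (1 - M(1, 1))²) = √(388596746999/30425435 + (1 - 1*3)²) = √(388596746999/30425435 + (1 - 3)²) = √(388596746999/30425435 + (-2)²) = √(388596746999/30425435 + 4) = √(388718448739/30425435) = √22357141579223585/1322845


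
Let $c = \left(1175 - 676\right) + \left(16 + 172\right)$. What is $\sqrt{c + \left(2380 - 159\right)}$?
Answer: $2 \sqrt{727} \approx 53.926$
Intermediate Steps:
$c = 687$ ($c = 499 + 188 = 687$)
$\sqrt{c + \left(2380 - 159\right)} = \sqrt{687 + \left(2380 - 159\right)} = \sqrt{687 + 2221} = \sqrt{2908} = 2 \sqrt{727}$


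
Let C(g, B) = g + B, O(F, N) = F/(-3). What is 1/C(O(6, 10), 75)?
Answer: 1/73 ≈ 0.013699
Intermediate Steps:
O(F, N) = -F/3 (O(F, N) = F*(-⅓) = -F/3)
C(g, B) = B + g
1/C(O(6, 10), 75) = 1/(75 - ⅓*6) = 1/(75 - 2) = 1/73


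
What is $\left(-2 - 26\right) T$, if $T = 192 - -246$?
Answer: $-12264$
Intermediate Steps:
$T = 438$ ($T = 192 + 246 = 438$)
$\left(-2 - 26\right) T = \left(-2 - 26\right) 438 = \left(-28\right) 438 = -12264$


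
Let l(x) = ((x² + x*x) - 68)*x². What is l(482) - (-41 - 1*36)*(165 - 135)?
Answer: 107933086230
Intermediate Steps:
l(x) = x²*(-68 + 2*x²) (l(x) = ((x² + x²) - 68)*x² = (2*x² - 68)*x² = (-68 + 2*x²)*x² = x²*(-68 + 2*x²))
l(482) - (-41 - 1*36)*(165 - 135) = 2*482²*(-34 + 482²) - (-41 - 1*36)*(165 - 135) = 2*232324*(-34 + 232324) - (-41 - 36)*30 = 2*232324*232290 - (-77)*30 = 107933083920 - 1*(-2310) = 107933083920 + 2310 = 107933086230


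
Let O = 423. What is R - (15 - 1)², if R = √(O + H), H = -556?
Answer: -196 + I*√133 ≈ -196.0 + 11.533*I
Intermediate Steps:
R = I*√133 (R = √(423 - 556) = √(-133) = I*√133 ≈ 11.533*I)
R - (15 - 1)² = I*√133 - (15 - 1)² = I*√133 - 1*14² = I*√133 - 1*196 = I*√133 - 196 = -196 + I*√133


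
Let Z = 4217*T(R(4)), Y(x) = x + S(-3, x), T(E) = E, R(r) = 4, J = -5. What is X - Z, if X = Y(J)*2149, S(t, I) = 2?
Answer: -23315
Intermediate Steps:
Y(x) = 2 + x (Y(x) = x + 2 = 2 + x)
Z = 16868 (Z = 4217*4 = 16868)
X = -6447 (X = (2 - 5)*2149 = -3*2149 = -6447)
X - Z = -6447 - 1*16868 = -6447 - 16868 = -23315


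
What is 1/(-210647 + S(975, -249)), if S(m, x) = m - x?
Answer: -1/209423 ≈ -4.7750e-6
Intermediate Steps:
1/(-210647 + S(975, -249)) = 1/(-210647 + (975 - 1*(-249))) = 1/(-210647 + (975 + 249)) = 1/(-210647 + 1224) = 1/(-209423) = -1/209423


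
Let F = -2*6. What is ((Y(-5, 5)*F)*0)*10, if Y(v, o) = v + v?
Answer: 0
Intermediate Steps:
Y(v, o) = 2*v
F = -12
((Y(-5, 5)*F)*0)*10 = (((2*(-5))*(-12))*0)*10 = (-10*(-12)*0)*10 = (120*0)*10 = 0*10 = 0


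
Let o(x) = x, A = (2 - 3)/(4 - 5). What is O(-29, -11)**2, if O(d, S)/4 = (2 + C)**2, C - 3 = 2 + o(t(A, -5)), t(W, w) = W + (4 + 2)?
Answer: 614656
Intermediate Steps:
A = 1 (A = -1/(-1) = -1*(-1) = 1)
t(W, w) = 6 + W (t(W, w) = W + 6 = 6 + W)
C = 12 (C = 3 + (2 + (6 + 1)) = 3 + (2 + 7) = 3 + 9 = 12)
O(d, S) = 784 (O(d, S) = 4*(2 + 12)**2 = 4*14**2 = 4*196 = 784)
O(-29, -11)**2 = 784**2 = 614656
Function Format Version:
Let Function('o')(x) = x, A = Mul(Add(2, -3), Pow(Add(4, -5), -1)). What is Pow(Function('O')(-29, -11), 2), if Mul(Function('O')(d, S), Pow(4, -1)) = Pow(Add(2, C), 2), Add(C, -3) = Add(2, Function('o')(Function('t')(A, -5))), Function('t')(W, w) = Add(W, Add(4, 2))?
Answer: 614656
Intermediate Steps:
A = 1 (A = Mul(-1, Pow(-1, -1)) = Mul(-1, -1) = 1)
Function('t')(W, w) = Add(6, W) (Function('t')(W, w) = Add(W, 6) = Add(6, W))
C = 12 (C = Add(3, Add(2, Add(6, 1))) = Add(3, Add(2, 7)) = Add(3, 9) = 12)
Function('O')(d, S) = 784 (Function('O')(d, S) = Mul(4, Pow(Add(2, 12), 2)) = Mul(4, Pow(14, 2)) = Mul(4, 196) = 784)
Pow(Function('O')(-29, -11), 2) = Pow(784, 2) = 614656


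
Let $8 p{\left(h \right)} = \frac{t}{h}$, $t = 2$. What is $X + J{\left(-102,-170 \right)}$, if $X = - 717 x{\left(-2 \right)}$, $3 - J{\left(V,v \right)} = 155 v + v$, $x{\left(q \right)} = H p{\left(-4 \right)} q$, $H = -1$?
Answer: $\frac{212901}{8} \approx 26613.0$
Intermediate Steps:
$p{\left(h \right)} = \frac{1}{4 h}$ ($p{\left(h \right)} = \frac{2 \frac{1}{h}}{8} = \frac{1}{4 h}$)
$x{\left(q \right)} = \frac{q}{16}$ ($x{\left(q \right)} = - \frac{1}{4 \left(-4\right)} q = - \frac{-1}{4 \cdot 4} q = \left(-1\right) \left(- \frac{1}{16}\right) q = \frac{q}{16}$)
$J{\left(V,v \right)} = 3 - 156 v$ ($J{\left(V,v \right)} = 3 - \left(155 v + v\right) = 3 - 156 v$)
$X = \frac{717}{8}$ ($X = - 717 \cdot \frac{1}{16} \left(-2\right) = \left(-717\right) \left(- \frac{1}{8}\right) = \frac{717}{8} \approx 89.625$)
$X + J{\left(-102,-170 \right)} = \frac{717}{8} + \left(3 - -26520\right) = \frac{717}{8} + \left(3 + 26520\right) = \frac{717}{8} + 26523 = \frac{212901}{8}$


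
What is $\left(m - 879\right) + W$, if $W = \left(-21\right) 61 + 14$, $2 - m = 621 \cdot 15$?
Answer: $-11459$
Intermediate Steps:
$m = -9313$ ($m = 2 - 621 \cdot 15 = 2 - 9315 = -9313$)
$W = -1267$ ($W = -1281 + 14 = -1267$)
$\left(m - 879\right) + W = \left(-9313 - 879\right) - 1267 = -10192 - 1267 = -11459$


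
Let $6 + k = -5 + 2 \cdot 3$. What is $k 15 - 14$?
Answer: $-89$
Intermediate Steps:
$k = -5$ ($k = -6 + \left(-5 + 2 \cdot 3\right) = -6 + \left(-5 + 6\right) = -6 + 1 = -5$)
$k 15 - 14 = \left(-5\right) 15 - 14 = -75 - 14 = -89$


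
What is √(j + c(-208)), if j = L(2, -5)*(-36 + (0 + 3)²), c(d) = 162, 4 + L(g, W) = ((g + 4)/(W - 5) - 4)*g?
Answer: 36*√10/5 ≈ 22.768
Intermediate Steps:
L(g, W) = -4 + g*(-4 + (4 + g)/(-5 + W)) (L(g, W) = -4 + ((g + 4)/(W - 5) - 4)*g = -4 + ((4 + g)/(-5 + W) - 4)*g = -4 + (-4 + (4 + g)/(-5 + W))*g = -4 + g*(-4 + (4 + g)/(-5 + W)))
j = 1782/5 (j = ((20 + 2² - 4*(-5) + 24*2 - 4*(-5)*2)/(-5 - 5))*(-36 + (0 + 3)²) = ((20 + 4 + 20 + 48 + 40)/(-10))*(-36 + 3²) = (-⅒*132)*(-36 + 9) = -66/5*(-27) = 1782/5 ≈ 356.40)
√(j + c(-208)) = √(1782/5 + 162) = √(2592/5) = 36*√10/5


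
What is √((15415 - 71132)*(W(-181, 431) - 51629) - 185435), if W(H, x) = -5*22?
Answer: 2*√720639107 ≈ 53689.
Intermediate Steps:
W(H, x) = -110
√((15415 - 71132)*(W(-181, 431) - 51629) - 185435) = √((15415 - 71132)*(-110 - 51629) - 185435) = √(-55717*(-51739) - 185435) = √(2882741863 - 185435) = √2882556428 = 2*√720639107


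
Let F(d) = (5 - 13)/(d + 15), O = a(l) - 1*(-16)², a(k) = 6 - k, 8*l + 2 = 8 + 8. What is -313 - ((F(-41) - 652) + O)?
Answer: 30703/52 ≈ 590.44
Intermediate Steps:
l = 7/4 (l = -¼ + (8 + 8)/8 = -¼ + (⅛)*16 = -¼ + 2 = 7/4 ≈ 1.7500)
O = -1007/4 (O = (6 - 1*7/4) - 1*(-16)² = (6 - 7/4) - 1*256 = 17/4 - 256 = -1007/4 ≈ -251.75)
F(d) = -8/(15 + d)
-313 - ((F(-41) - 652) + O) = -313 - ((-8/(15 - 41) - 652) - 1007/4) = -313 - ((-8/(-26) - 652) - 1007/4) = -313 - ((-8*(-1/26) - 652) - 1007/4) = -313 - ((4/13 - 652) - 1007/4) = -313 - (-8472/13 - 1007/4) = -313 - 1*(-46979/52) = -313 + 46979/52 = 30703/52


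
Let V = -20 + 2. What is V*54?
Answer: -972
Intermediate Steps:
V = -18
V*54 = -18*54 = -972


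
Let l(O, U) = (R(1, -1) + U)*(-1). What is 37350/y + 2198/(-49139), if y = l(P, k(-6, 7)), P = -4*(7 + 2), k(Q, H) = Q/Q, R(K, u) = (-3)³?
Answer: 917642251/638807 ≈ 1436.5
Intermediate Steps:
R(K, u) = -27
k(Q, H) = 1
P = -36 (P = -4*9 = -36)
l(O, U) = 27 - U (l(O, U) = (-27 + U)*(-1) = 27 - U)
y = 26 (y = 27 - 1*1 = 27 - 1 = 26)
37350/y + 2198/(-49139) = 37350/26 + 2198/(-49139) = 37350*(1/26) + 2198*(-1/49139) = 18675/13 - 2198/49139 = 917642251/638807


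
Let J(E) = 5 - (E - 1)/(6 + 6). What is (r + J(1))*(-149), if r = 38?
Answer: -6407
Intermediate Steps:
J(E) = 61/12 - E/12 (J(E) = 5 - (-1 + E)/12 = 5 - (-1/12 + E/12) = 5 + (1/12 - E/12) = 61/12 - E/12)
(r + J(1))*(-149) = (38 + (61/12 - 1/12*1))*(-149) = (38 + (61/12 - 1/12))*(-149) = (38 + 5)*(-149) = 43*(-149) = -6407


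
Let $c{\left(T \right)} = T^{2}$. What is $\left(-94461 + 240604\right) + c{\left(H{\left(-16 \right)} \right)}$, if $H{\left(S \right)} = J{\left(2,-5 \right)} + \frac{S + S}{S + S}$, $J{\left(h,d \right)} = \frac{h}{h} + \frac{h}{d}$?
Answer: $\frac{3653639}{25} \approx 1.4615 \cdot 10^{5}$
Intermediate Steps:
$J{\left(h,d \right)} = 1 + \frac{h}{d}$
$H{\left(S \right)} = \frac{8}{5}$ ($H{\left(S \right)} = \frac{-5 + 2}{-5} + \frac{S + S}{S + S} = \left(- \frac{1}{5}\right) \left(-3\right) + \frac{2 S}{2 S} = \frac{3}{5} + 2 S \frac{1}{2 S} = \frac{3}{5} + 1 = \frac{8}{5}$)
$\left(-94461 + 240604\right) + c{\left(H{\left(-16 \right)} \right)} = \left(-94461 + 240604\right) + \left(\frac{8}{5}\right)^{2} = 146143 + \frac{64}{25} = \frac{3653639}{25}$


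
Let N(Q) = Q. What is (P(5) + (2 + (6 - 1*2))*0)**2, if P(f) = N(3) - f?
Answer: 4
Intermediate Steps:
P(f) = 3 - f
(P(5) + (2 + (6 - 1*2))*0)**2 = ((3 - 1*5) + (2 + (6 - 1*2))*0)**2 = ((3 - 5) + (2 + (6 - 2))*0)**2 = (-2 + (2 + 4)*0)**2 = (-2 + 6*0)**2 = (-2 + 0)**2 = (-2)**2 = 4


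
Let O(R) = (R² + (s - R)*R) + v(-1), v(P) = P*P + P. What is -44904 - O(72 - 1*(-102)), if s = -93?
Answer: -28722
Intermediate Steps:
v(P) = P + P² (v(P) = P² + P = P + P²)
O(R) = R² + R*(-93 - R) (O(R) = (R² + (-93 - R)*R) - (1 - 1) = (R² + R*(-93 - R)) - 1*0 = (R² + R*(-93 - R)) + 0 = R² + R*(-93 - R))
-44904 - O(72 - 1*(-102)) = -44904 - (-93)*(72 - 1*(-102)) = -44904 - (-93)*(72 + 102) = -44904 - (-93)*174 = -44904 - 1*(-16182) = -44904 + 16182 = -28722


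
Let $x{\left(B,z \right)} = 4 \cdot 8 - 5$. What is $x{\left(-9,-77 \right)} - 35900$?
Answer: $-35873$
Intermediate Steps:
$x{\left(B,z \right)} = 27$ ($x{\left(B,z \right)} = 32 - 5 = 27$)
$x{\left(-9,-77 \right)} - 35900 = 27 - 35900 = -35873$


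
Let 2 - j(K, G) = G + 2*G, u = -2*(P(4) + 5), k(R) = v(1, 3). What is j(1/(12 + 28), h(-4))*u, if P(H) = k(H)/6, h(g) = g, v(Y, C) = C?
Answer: -154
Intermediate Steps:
k(R) = 3
P(H) = ½ (P(H) = 3/6 = 3*(⅙) = ½)
u = -11 (u = -2*(½ + 5) = -2*11/2 = -11)
j(K, G) = 2 - 3*G (j(K, G) = 2 - (G + 2*G) = 2 - 3*G)
j(1/(12 + 28), h(-4))*u = (2 - 3*(-4))*(-11) = (2 + 12)*(-11) = 14*(-11) = -154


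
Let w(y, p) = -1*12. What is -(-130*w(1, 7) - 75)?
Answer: -1485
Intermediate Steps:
w(y, p) = -12
-(-130*w(1, 7) - 75) = -(-130*(-12) - 75) = -(1560 - 75) = -1*1485 = -1485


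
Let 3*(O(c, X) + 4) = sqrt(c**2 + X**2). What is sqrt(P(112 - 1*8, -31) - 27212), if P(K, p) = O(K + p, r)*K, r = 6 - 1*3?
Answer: 2*sqrt(-62163 + 78*sqrt(5338))/3 ≈ 158.41*I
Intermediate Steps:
r = 3 (r = 6 - 3 = 3)
O(c, X) = -4 + sqrt(X**2 + c**2)/3 (O(c, X) = -4 + sqrt(c**2 + X**2)/3 = -4 + sqrt(X**2 + c**2)/3)
P(K, p) = K*(-4 + sqrt(9 + (K + p)**2)/3) (P(K, p) = (-4 + sqrt(3**2 + (K + p)**2)/3)*K = (-4 + sqrt(9 + (K + p)**2)/3)*K = K*(-4 + sqrt(9 + (K + p)**2)/3))
sqrt(P(112 - 1*8, -31) - 27212) = sqrt((112 - 1*8)*(-12 + sqrt(9 + ((112 - 1*8) - 31)**2))/3 - 27212) = sqrt((112 - 8)*(-12 + sqrt(9 + ((112 - 8) - 31)**2))/3 - 27212) = sqrt((1/3)*104*(-12 + sqrt(9 + (104 - 31)**2)) - 27212) = sqrt((1/3)*104*(-12 + sqrt(9 + 73**2)) - 27212) = sqrt((1/3)*104*(-12 + sqrt(9 + 5329)) - 27212) = sqrt((1/3)*104*(-12 + sqrt(5338)) - 27212) = sqrt((-416 + 104*sqrt(5338)/3) - 27212) = sqrt(-27628 + 104*sqrt(5338)/3)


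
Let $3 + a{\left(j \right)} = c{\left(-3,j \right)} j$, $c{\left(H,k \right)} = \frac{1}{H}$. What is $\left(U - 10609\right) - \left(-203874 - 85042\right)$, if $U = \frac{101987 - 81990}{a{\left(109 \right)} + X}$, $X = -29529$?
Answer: $\frac{24687162444}{88705} \approx 2.7831 \cdot 10^{5}$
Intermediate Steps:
$a{\left(j \right)} = -3 - \frac{j}{3}$ ($a{\left(j \right)} = -3 + \frac{j}{-3} = -3 - \frac{j}{3}$)
$U = - \frac{59991}{88705}$ ($U = \frac{101987 - 81990}{\left(-3 - \frac{109}{3}\right) - 29529} = \frac{19997}{\left(-3 - \frac{109}{3}\right) - 29529} = \frac{19997}{- \frac{118}{3} - 29529} = \frac{19997}{- \frac{88705}{3}} = 19997 \left(- \frac{3}{88705}\right) = - \frac{59991}{88705} \approx -0.6763$)
$\left(U - 10609\right) - \left(-203874 - 85042\right) = \left(- \frac{59991}{88705} - 10609\right) - \left(-203874 - 85042\right) = - \frac{941131336}{88705} - -288916 = - \frac{941131336}{88705} + 288916 = \frac{24687162444}{88705}$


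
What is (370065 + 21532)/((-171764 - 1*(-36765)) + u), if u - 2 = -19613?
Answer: -391597/154610 ≈ -2.5328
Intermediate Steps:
u = -19611 (u = 2 - 19613 = -19611)
(370065 + 21532)/((-171764 - 1*(-36765)) + u) = (370065 + 21532)/((-171764 - 1*(-36765)) - 19611) = 391597/((-171764 + 36765) - 19611) = 391597/(-134999 - 19611) = 391597/(-154610) = 391597*(-1/154610) = -391597/154610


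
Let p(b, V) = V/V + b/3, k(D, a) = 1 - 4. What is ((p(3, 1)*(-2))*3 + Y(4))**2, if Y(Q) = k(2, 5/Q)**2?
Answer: 9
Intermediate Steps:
k(D, a) = -3
p(b, V) = 1 + b/3 (p(b, V) = 1 + b*(1/3) = 1 + b/3)
Y(Q) = 9 (Y(Q) = (-3)**2 = 9)
((p(3, 1)*(-2))*3 + Y(4))**2 = (((1 + (1/3)*3)*(-2))*3 + 9)**2 = (((1 + 1)*(-2))*3 + 9)**2 = ((2*(-2))*3 + 9)**2 = (-4*3 + 9)**2 = (-12 + 9)**2 = (-3)**2 = 9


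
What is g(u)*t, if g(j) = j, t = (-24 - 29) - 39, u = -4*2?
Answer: 736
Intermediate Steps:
u = -8
t = -92 (t = -53 - 39 = -92)
g(u)*t = -8*(-92) = 736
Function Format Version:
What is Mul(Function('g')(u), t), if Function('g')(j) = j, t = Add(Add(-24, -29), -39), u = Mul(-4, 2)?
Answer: 736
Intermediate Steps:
u = -8
t = -92 (t = Add(-53, -39) = -92)
Mul(Function('g')(u), t) = Mul(-8, -92) = 736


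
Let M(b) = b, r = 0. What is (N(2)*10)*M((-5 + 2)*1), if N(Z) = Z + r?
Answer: -60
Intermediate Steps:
N(Z) = Z (N(Z) = Z + 0 = Z)
(N(2)*10)*M((-5 + 2)*1) = (2*10)*((-5 + 2)*1) = 20*(-3*1) = 20*(-3) = -60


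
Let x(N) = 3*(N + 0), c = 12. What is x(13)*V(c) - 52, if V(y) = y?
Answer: 416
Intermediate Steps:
x(N) = 3*N
x(13)*V(c) - 52 = (3*13)*12 - 52 = 39*12 - 52 = 468 - 52 = 416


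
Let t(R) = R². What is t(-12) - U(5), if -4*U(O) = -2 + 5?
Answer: 579/4 ≈ 144.75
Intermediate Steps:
U(O) = -¾ (U(O) = -(-2 + 5)/4 = -¼*3 = -¾)
t(-12) - U(5) = (-12)² - 1*(-¾) = 144 + ¾ = 579/4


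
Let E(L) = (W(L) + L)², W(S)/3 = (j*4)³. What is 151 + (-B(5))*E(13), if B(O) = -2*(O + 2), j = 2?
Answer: 33591765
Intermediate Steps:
B(O) = -4 - 2*O (B(O) = -2*(2 + O) = -4 - 2*O)
W(S) = 1536 (W(S) = 3*(2*4)³ = 3*8³ = 3*512 = 1536)
E(L) = (1536 + L)²
151 + (-B(5))*E(13) = 151 + (-(-4 - 2*5))*(1536 + 13)² = 151 - (-4 - 10)*1549² = 151 - 1*(-14)*2399401 = 151 + 14*2399401 = 151 + 33591614 = 33591765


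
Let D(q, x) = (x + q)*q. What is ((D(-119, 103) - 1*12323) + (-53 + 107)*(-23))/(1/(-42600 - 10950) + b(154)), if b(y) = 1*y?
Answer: -624446550/8246699 ≈ -75.721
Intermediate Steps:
b(y) = y
D(q, x) = q*(q + x) (D(q, x) = (q + x)*q = q*(q + x))
((D(-119, 103) - 1*12323) + (-53 + 107)*(-23))/(1/(-42600 - 10950) + b(154)) = ((-119*(-119 + 103) - 1*12323) + (-53 + 107)*(-23))/(1/(-42600 - 10950) + 154) = ((-119*(-16) - 12323) + 54*(-23))/(1/(-53550) + 154) = ((1904 - 12323) - 1242)/(-1/53550 + 154) = (-10419 - 1242)/(8246699/53550) = -11661*53550/8246699 = -624446550/8246699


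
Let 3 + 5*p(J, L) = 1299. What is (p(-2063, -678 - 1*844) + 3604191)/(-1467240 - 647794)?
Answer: -18022251/10575170 ≈ -1.7042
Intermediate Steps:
p(J, L) = 1296/5 (p(J, L) = -⅗ + (⅕)*1299 = -⅗ + 1299/5 = 1296/5)
(p(-2063, -678 - 1*844) + 3604191)/(-1467240 - 647794) = (1296/5 + 3604191)/(-1467240 - 647794) = (18022251/5)/(-2115034) = (18022251/5)*(-1/2115034) = -18022251/10575170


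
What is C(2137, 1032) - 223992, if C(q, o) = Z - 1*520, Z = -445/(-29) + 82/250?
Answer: -813799186/3625 ≈ -2.2450e+5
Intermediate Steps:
Z = 56814/3625 (Z = -445*(-1/29) + 82*(1/250) = 445/29 + 41/125 = 56814/3625 ≈ 15.673)
C(q, o) = -1828186/3625 (C(q, o) = 56814/3625 - 1*520 = 56814/3625 - 520 = -1828186/3625)
C(2137, 1032) - 223992 = -1828186/3625 - 223992 = -813799186/3625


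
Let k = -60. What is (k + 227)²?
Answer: 27889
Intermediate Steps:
(k + 227)² = (-60 + 227)² = 167² = 27889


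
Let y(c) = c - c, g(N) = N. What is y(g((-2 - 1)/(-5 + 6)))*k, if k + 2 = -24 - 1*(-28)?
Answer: 0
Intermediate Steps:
k = 2 (k = -2 + (-24 - 1*(-28)) = -2 + (-24 + 28) = -2 + 4 = 2)
y(c) = 0
y(g((-2 - 1)/(-5 + 6)))*k = 0*2 = 0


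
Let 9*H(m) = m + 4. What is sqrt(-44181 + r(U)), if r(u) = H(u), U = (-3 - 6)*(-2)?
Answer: I*sqrt(397607)/3 ≈ 210.19*I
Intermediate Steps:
U = 18 (U = -9*(-2) = 18)
H(m) = 4/9 + m/9 (H(m) = (m + 4)/9 = (4 + m)/9 = 4/9 + m/9)
r(u) = 4/9 + u/9
sqrt(-44181 + r(U)) = sqrt(-44181 + (4/9 + (1/9)*18)) = sqrt(-44181 + (4/9 + 2)) = sqrt(-44181 + 22/9) = sqrt(-397607/9) = I*sqrt(397607)/3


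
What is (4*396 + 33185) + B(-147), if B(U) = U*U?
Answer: 56378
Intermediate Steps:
B(U) = U**2
(4*396 + 33185) + B(-147) = (4*396 + 33185) + (-147)**2 = (1584 + 33185) + 21609 = 34769 + 21609 = 56378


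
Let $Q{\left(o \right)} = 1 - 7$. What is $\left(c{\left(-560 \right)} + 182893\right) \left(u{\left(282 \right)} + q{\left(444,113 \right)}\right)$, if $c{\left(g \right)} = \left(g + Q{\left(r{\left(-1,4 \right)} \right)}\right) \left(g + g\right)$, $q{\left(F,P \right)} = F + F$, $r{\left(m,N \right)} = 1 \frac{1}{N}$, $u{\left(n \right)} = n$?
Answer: $955671210$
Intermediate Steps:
$r{\left(m,N \right)} = \frac{1}{N}$
$Q{\left(o \right)} = -6$
$q{\left(F,P \right)} = 2 F$
$c{\left(g \right)} = 2 g \left(-6 + g\right)$ ($c{\left(g \right)} = \left(g - 6\right) \left(g + g\right) = \left(-6 + g\right) 2 g = 2 g \left(-6 + g\right)$)
$\left(c{\left(-560 \right)} + 182893\right) \left(u{\left(282 \right)} + q{\left(444,113 \right)}\right) = \left(2 \left(-560\right) \left(-6 - 560\right) + 182893\right) \left(282 + 2 \cdot 444\right) = \left(2 \left(-560\right) \left(-566\right) + 182893\right) \left(282 + 888\right) = \left(633920 + 182893\right) 1170 = 816813 \cdot 1170 = 955671210$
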